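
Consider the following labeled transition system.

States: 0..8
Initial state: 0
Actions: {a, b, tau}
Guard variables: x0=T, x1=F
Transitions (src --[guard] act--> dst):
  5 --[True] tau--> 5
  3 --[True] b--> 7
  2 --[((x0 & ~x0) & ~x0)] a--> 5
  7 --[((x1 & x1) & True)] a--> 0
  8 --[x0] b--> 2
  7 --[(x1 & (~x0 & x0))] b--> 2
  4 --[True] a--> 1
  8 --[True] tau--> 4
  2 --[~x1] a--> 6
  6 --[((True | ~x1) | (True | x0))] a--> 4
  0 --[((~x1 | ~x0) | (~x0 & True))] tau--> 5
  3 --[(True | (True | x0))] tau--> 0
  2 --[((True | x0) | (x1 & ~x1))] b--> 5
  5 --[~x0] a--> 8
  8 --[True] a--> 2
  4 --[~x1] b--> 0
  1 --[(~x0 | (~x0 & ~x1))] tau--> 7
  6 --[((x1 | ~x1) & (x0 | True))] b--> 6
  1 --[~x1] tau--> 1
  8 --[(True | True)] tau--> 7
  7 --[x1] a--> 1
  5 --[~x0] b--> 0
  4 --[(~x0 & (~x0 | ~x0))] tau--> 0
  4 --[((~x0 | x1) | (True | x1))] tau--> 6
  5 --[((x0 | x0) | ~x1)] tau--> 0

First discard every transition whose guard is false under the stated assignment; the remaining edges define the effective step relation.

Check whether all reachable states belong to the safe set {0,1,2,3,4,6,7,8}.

Answer: INVARIANT VIOLATED at state 5

Working:
Allowed set {0,1,2,3,4,6,7,8}
Reach set: {0,5}
  0: ok
  5: VIOLATES
reach 5 via tau — violates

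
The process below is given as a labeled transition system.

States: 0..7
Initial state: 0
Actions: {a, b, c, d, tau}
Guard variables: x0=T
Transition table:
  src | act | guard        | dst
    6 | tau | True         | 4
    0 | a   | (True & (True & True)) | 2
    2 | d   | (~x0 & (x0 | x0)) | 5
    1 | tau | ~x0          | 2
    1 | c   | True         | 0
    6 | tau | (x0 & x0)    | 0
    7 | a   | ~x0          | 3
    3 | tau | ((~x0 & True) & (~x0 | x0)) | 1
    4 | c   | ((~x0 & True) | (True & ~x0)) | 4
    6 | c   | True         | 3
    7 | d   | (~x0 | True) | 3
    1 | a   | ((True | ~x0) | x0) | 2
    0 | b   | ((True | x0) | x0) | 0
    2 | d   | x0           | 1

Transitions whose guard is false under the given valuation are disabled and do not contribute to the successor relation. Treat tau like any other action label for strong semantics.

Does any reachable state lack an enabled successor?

Answer: DEADLOCK-FREE

Trace:
Reachable = {0,1,2}
  0: a→2  b→0  [2 out]
  1: a→2  c→0  [2 out]
  2: d→1  [1 out]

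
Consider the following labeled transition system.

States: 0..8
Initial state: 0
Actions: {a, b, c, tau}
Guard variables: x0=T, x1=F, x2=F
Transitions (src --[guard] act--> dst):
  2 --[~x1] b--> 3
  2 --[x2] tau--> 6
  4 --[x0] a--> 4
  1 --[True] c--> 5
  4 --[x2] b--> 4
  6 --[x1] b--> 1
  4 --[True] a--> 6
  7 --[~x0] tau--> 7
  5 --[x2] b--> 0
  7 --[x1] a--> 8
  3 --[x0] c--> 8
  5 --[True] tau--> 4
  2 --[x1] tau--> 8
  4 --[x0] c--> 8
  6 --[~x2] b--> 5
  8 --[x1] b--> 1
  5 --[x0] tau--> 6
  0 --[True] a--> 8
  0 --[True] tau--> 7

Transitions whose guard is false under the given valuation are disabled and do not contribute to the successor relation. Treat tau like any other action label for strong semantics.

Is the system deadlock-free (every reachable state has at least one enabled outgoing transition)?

Answer: DEADLOCK at state 7

Analysis:
R = {0,7,8}
  0: a→8  tau→7  [deg 2]
  7: ∅  [STUCK]
  8: ∅  [STUCK]
trace reaching 7: tau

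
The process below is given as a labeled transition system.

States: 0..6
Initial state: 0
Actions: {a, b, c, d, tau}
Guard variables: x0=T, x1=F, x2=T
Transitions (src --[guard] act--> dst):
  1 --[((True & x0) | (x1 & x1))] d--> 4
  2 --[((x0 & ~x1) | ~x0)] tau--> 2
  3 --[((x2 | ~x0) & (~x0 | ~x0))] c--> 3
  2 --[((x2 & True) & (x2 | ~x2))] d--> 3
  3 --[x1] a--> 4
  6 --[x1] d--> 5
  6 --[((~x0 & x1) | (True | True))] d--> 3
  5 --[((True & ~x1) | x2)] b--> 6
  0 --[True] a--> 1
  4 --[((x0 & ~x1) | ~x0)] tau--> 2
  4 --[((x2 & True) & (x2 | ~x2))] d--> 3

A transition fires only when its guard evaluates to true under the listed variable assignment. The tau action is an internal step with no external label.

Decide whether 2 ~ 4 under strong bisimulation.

Answer: BISIMILAR

Working:
Refine partition for ~:
  P[0] = {{0,1,2,3,4,5,6}}
  P[1] = {{0},{1,6},{2,4},{3},{5}}
  P[2] = {{0},{1},{2,4},{3},{5},{6}}
Fixed point at round 3; 6 class(es).
2∈{2,4}, 4∈{2,4}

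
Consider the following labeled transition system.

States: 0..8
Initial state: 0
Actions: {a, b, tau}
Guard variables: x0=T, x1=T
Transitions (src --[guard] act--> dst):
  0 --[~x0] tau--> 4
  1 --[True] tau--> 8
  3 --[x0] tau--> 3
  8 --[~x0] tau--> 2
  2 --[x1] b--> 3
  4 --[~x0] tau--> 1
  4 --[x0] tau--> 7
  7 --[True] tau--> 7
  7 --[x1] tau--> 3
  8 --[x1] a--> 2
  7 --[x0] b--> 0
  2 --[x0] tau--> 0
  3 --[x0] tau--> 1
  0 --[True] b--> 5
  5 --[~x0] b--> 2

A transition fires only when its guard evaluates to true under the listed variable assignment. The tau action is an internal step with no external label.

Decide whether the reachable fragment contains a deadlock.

Answer: DEADLOCK at state 5

Working:
R = {0,5}
  0: b→5  [deg 1]
  5: ∅  [STUCK]
trace reaching 5: b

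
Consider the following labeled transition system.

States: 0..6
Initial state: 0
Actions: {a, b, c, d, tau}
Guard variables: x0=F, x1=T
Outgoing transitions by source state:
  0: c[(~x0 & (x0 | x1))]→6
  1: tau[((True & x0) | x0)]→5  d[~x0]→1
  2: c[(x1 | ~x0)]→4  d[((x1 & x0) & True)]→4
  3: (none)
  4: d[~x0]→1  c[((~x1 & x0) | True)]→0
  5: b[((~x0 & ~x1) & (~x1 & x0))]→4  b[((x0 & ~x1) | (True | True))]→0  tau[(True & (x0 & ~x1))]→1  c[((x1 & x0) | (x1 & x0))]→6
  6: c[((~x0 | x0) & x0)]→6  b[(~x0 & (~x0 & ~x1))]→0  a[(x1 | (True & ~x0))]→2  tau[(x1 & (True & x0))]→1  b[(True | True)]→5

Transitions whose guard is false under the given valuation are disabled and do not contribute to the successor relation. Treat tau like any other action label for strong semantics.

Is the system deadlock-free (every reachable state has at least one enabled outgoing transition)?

R = {0,1,2,4,5,6}
  0: c→6  [deg 1]
  1: d→1  [deg 1]
  2: c→4  [deg 1]
  4: c→0  d→1  [deg 2]
  5: b→0  [deg 1]
  6: a→2  b→5  [deg 2]

Answer: DEADLOCK-FREE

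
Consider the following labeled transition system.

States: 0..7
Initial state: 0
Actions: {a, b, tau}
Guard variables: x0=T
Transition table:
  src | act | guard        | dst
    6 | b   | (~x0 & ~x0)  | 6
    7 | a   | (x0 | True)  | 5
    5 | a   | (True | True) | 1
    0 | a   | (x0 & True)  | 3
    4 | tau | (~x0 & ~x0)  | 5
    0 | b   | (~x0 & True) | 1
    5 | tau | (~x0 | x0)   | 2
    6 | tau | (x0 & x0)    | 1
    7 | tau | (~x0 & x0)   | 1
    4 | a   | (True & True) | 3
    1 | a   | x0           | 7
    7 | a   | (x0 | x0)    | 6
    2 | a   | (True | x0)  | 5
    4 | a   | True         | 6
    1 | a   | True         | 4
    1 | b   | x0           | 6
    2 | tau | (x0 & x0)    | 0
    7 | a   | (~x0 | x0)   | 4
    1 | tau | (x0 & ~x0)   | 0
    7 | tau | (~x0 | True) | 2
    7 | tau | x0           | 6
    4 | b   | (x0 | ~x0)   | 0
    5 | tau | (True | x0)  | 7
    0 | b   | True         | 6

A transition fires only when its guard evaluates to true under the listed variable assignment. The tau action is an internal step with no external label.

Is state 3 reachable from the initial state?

Answer: REACHABLE

Trace:
19 transition(s) survive guard evaluation.
depth 0: {0}
depth 1: {3,6}  cumulative {0,3,6}
depth 2: {1}  cumulative {0,1,3,6}
depth 3: {4,7}  cumulative {0,1,3,4,6,7}
depth 4: {2,5}  cumulative {0,1,2,3,4,5,6,7}
Reach set: {0,1,2,3,4,5,6,7}
witness 3: a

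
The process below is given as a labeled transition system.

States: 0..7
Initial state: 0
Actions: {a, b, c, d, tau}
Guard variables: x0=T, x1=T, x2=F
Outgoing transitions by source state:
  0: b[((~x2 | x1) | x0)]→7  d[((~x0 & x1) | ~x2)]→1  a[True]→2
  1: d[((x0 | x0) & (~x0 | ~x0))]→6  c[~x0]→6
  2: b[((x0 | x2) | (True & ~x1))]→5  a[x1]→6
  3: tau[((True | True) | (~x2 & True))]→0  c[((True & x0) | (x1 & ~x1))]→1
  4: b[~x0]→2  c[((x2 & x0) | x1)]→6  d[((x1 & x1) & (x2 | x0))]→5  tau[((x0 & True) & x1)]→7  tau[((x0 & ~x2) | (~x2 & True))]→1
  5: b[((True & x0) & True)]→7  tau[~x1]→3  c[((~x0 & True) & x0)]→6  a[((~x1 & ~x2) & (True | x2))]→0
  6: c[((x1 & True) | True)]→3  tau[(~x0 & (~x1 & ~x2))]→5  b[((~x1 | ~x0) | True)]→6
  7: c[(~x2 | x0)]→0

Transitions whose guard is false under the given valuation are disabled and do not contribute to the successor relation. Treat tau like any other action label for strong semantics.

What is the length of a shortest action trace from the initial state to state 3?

Answer: 3

Working:
Layered search for 3:
  L0 = {0}
  L1 = {1,2,7}
  L2 = {5,6}
  L3 = {3}
3 enters at depth 3; path a·a·c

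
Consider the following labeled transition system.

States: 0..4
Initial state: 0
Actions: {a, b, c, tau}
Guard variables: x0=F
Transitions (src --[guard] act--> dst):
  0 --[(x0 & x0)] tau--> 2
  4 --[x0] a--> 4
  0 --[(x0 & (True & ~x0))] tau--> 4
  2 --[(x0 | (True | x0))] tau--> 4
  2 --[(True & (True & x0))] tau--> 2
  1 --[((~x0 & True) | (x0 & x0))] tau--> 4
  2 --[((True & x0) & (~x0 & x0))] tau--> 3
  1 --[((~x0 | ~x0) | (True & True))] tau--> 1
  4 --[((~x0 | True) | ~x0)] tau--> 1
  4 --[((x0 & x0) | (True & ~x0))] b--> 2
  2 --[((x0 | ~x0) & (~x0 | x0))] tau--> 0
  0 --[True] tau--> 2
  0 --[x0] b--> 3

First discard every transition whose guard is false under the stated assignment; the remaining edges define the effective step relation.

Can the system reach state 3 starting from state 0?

Answer: UNREACHABLE

Analysis:
After dropping false guards: 7 live edges.
Layer 0: {0}
Layer 1: {2}  cumulative {0,2}
Layer 2: {4}  cumulative {0,2,4}
Layer 3: {1}  cumulative {0,1,2,4}
Reachable = {0,1,2,4}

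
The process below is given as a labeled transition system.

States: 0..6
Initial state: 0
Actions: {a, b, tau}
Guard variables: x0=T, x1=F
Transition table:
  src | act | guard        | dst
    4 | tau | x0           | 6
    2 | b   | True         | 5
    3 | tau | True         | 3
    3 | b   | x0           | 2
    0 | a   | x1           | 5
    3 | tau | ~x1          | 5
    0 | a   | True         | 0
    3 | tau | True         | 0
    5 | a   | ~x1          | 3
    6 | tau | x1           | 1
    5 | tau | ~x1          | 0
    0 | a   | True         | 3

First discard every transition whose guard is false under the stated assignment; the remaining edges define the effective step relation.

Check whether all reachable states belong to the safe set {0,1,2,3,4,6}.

Inv-set: {0,1,2,3,4,6}
Reach set: {0,2,3,5}
  0: safe
  2: safe
  3: safe
  5: outside
reach 5 via a·tau — violates

Answer: INVARIANT VIOLATED at state 5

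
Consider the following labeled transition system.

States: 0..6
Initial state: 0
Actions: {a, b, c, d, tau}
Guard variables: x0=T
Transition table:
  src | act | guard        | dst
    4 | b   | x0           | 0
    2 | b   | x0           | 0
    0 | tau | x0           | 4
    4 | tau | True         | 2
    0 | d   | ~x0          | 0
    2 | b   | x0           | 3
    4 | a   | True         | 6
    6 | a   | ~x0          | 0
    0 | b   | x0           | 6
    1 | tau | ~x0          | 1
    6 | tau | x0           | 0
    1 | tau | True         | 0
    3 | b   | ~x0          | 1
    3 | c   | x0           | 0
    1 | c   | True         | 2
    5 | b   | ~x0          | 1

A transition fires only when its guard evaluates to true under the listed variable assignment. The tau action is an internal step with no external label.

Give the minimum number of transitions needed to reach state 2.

Breadth-first toward 2:
  L0 = {0}
  L1 = {4,6}
  L2 = {2}
2 enters at depth 2; path tau·tau

Answer: 2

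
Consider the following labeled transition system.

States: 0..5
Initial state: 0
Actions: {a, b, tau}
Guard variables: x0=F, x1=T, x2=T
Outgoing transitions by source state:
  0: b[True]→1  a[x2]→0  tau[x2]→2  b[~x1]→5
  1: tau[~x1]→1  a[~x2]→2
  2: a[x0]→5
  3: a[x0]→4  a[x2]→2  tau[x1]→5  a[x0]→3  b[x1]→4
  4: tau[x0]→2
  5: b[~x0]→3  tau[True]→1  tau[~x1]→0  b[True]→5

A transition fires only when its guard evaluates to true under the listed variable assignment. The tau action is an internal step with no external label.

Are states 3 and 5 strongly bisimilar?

Compute ~ classes (split until stable):
  round 0: {{0,1,2,3,4,5}}
  round 1: {{0,3},{1,2,4},{5}}
  round 2: {{0},{1,2,4},{3},{5}}
stable after 3 split(s): 4 block(s)
class of 3: {3}; class of 5: {5}

Answer: NOT BISIMILAR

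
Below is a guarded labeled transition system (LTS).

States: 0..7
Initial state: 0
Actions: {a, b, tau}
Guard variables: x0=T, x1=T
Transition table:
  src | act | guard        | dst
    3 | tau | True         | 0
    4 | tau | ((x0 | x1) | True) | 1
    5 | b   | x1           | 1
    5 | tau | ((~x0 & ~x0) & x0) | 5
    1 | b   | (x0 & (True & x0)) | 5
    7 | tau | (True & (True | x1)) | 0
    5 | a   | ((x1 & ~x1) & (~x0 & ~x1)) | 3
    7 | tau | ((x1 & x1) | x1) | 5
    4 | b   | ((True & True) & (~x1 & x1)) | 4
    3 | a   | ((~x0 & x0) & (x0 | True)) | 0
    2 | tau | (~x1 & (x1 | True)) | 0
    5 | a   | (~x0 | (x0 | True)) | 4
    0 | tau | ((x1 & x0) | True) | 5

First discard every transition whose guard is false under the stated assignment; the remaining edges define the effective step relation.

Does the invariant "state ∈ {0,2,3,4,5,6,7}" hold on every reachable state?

Inv-set: {0,2,3,4,5,6,7}
R = {0,1,4,5}
  0: safe
  1: ✗ unsafe
  4: safe
  5: safe
reach 1 via tau·b — violates

Answer: INVARIANT VIOLATED at state 1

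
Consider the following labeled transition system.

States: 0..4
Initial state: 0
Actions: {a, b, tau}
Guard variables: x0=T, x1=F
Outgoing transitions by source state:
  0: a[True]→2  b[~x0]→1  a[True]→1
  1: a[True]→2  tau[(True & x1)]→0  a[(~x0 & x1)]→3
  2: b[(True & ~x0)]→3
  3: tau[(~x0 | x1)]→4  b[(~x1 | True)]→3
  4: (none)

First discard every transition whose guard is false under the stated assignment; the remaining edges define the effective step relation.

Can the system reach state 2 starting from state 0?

Answer: REACHABLE

Analysis:
After dropping false guards: 4 live edges.
depth 0: {0}
depth 1: {1,2}  cumulative {0,1,2}
Reach set: {0,1,2}
Path to 2: a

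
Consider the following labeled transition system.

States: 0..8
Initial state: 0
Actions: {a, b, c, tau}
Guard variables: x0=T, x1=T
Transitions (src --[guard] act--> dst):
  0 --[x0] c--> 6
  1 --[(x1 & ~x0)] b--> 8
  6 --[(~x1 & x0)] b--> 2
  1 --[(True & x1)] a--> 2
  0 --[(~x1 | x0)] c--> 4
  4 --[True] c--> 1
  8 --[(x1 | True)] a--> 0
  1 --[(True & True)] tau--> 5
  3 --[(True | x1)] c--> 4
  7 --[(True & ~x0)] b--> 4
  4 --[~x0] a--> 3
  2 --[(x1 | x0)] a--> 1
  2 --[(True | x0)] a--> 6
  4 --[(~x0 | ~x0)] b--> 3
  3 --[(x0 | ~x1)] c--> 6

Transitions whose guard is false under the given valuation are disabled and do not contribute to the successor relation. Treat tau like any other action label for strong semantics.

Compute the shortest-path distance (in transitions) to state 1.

Breadth-first toward 1:
  L0 = {0}
  L1 = {4,6}
  L2 = {1}
depth(1)=2, e.g. c·c

Answer: 2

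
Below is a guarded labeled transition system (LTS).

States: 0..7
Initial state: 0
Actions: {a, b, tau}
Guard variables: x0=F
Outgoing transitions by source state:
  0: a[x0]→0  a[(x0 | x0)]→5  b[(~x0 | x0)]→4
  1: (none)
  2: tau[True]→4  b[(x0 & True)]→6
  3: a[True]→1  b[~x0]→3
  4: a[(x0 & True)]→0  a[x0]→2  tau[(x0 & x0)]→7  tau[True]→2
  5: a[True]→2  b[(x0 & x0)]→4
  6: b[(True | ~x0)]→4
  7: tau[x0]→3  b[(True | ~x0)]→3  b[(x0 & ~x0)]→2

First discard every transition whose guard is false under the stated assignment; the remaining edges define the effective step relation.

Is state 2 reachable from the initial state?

Answer: REACHABLE

Working:
8 transition(s) survive guard evaluation.
L0 = {0}
L1 = {4}  total {0,4}
L2 = {2}  total {0,2,4}
Reachable = {0,2,4}
Path to 2: b·tau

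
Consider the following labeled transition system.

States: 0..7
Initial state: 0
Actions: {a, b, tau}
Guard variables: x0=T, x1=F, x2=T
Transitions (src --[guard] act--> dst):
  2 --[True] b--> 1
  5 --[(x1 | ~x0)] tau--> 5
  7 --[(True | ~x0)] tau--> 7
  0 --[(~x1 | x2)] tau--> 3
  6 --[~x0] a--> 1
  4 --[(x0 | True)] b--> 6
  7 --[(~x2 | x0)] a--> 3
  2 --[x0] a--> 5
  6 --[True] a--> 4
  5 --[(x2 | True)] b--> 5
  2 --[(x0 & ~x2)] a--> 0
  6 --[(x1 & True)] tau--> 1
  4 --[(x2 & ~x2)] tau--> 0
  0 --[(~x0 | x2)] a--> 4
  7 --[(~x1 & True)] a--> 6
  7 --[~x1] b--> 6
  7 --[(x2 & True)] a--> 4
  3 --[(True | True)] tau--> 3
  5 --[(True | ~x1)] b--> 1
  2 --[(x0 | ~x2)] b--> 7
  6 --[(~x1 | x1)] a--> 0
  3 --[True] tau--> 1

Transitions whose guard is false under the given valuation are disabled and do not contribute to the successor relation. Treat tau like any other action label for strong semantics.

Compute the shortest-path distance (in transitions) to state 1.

Answer: 2

Analysis:
Breadth-first toward 1:
  depth 0: {0}
  depth 1: {3,4}
  depth 2: {1,6}
depth(1)=2, e.g. tau·tau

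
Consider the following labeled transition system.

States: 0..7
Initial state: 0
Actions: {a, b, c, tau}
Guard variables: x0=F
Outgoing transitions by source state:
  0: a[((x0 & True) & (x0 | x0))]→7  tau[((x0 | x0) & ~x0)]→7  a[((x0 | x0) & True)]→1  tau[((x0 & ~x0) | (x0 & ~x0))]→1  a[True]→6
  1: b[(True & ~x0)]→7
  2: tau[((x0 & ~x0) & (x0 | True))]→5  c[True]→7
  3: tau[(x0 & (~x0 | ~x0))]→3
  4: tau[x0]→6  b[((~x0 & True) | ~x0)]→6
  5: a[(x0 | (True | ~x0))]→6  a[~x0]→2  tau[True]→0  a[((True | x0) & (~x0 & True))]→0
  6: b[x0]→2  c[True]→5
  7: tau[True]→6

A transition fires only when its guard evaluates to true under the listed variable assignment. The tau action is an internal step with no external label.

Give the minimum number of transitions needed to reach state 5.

BFS to 5:
  depth 0: {0}
  depth 1: {6}
  depth 2: {5}
5 enters at depth 2; path a·c

Answer: 2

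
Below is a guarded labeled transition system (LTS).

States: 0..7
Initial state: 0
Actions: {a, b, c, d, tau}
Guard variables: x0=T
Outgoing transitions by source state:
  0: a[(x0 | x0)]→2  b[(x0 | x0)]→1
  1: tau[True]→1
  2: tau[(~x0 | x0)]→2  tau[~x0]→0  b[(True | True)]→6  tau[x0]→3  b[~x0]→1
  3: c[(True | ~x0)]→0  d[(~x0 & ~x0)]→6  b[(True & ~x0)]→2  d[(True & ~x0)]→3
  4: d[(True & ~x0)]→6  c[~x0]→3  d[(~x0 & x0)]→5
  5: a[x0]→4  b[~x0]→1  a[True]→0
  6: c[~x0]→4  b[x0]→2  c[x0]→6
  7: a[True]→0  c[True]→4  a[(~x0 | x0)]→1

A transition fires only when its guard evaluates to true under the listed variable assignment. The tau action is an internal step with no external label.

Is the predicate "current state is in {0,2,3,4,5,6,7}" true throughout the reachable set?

Answer: INVARIANT VIOLATED at state 1

Analysis:
Allowed set {0,2,3,4,5,6,7}
Reachable = {0,1,2,3,6}
  0: ok
  1: ✗ unsafe
  2: ok
  3: ok
  6: ok
witness against invariant: b → 1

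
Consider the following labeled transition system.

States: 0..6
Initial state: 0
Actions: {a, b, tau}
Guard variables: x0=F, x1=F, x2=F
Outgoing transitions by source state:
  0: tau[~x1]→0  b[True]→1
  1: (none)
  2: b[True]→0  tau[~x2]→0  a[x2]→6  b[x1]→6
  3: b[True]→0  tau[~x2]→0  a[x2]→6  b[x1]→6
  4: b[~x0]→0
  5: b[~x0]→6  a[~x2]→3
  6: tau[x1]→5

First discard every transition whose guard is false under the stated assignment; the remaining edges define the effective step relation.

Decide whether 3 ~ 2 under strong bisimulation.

Bisimulation quotient by refinement:
  π0 = {{0,1,2,3,4,5,6}}
  π1 = {{0,2,3},{1,6},{4},{5}}
  π2 = {{0},{1,6},{2,3},{4},{5}}
stable after 3 split(s): 5 block(s)
[3]={2,3}  [2]={2,3}

Answer: BISIMILAR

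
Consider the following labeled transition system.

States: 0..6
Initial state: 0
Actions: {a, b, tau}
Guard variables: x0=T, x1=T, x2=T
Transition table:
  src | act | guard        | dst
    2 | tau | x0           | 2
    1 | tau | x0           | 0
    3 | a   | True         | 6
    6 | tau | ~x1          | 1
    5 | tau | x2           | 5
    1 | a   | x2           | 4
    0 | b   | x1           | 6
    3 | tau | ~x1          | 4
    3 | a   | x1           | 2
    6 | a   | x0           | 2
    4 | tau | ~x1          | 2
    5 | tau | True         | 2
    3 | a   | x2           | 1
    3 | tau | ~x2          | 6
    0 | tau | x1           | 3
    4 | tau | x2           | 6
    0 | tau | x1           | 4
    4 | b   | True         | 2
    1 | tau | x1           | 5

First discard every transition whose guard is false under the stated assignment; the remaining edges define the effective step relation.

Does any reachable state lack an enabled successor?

Answer: DEADLOCK-FREE

Working:
Reach set: {0,1,2,3,4,5,6}
  0: b→6  tau→3  tau→4  [3 exit(s)]
  1: a→4  tau→0  tau→5  [3 exit(s)]
  2: tau→2  [1 exit(s)]
  3: a→1  a→2  a→6  [3 exit(s)]
  4: b→2  tau→6  [2 exit(s)]
  5: tau→2  tau→5  [2 exit(s)]
  6: a→2  [1 exit(s)]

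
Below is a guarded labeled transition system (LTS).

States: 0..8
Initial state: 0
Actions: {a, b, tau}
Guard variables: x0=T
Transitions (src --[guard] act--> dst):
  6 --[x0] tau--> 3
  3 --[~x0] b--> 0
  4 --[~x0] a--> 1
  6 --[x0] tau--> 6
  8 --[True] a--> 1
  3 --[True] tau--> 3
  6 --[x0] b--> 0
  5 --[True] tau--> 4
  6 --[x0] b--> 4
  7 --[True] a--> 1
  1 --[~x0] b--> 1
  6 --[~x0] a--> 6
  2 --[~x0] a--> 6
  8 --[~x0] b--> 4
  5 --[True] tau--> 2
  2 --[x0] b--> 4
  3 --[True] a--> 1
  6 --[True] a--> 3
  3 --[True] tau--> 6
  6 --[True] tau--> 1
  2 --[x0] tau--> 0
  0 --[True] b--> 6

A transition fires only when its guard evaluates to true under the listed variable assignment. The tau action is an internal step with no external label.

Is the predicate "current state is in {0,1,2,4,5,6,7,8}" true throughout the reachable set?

Answer: INVARIANT VIOLATED at state 3

Trace:
Allowed set {0,1,2,4,5,6,7,8}
Reach set: {0,1,3,4,6}
  0: safe
  1: safe
  3: VIOLATES
  4: safe
  6: safe
witness against invariant: b·tau → 3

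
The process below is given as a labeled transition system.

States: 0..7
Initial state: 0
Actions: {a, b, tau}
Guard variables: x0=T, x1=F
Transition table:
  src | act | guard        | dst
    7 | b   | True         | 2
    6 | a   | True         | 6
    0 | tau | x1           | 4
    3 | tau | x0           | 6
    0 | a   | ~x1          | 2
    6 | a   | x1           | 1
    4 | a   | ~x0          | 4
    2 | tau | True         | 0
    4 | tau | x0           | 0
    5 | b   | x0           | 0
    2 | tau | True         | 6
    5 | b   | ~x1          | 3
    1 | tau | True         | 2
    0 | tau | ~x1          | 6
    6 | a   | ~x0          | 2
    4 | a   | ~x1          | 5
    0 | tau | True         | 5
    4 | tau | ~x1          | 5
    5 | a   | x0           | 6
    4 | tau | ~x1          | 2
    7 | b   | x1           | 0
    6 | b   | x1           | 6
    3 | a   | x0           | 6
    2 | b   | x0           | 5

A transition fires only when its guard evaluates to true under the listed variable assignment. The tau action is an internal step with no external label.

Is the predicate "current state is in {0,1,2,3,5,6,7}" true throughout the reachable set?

Allowed set {0,1,2,3,5,6,7}
Reachable = {0,2,3,5,6}
  0: ✓
  2: ✓
  3: ✓
  5: ✓
  6: ✓

Answer: INVARIANT HOLDS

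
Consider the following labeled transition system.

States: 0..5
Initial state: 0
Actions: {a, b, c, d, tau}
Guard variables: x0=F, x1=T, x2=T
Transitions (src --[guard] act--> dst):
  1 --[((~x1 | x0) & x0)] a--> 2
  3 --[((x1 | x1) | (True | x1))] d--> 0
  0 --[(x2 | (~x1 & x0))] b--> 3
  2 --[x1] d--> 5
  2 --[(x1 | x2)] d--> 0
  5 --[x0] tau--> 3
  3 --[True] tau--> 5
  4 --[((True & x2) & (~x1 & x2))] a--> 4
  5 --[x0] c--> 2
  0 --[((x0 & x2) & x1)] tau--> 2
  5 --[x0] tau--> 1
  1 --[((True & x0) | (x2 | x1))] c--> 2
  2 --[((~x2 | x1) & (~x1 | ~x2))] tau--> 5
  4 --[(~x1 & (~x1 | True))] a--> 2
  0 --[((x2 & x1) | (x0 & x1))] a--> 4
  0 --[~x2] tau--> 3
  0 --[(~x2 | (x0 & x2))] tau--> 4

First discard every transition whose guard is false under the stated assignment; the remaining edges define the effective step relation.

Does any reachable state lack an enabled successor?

R = {0,3,4,5}
  0: a→4  b→3  [2 exit(s)]
  3: d→0  tau→5  [2 exit(s)]
  4: ∅  [STUCK]
  5: ∅  [STUCK]
Path to 4: a

Answer: DEADLOCK at state 4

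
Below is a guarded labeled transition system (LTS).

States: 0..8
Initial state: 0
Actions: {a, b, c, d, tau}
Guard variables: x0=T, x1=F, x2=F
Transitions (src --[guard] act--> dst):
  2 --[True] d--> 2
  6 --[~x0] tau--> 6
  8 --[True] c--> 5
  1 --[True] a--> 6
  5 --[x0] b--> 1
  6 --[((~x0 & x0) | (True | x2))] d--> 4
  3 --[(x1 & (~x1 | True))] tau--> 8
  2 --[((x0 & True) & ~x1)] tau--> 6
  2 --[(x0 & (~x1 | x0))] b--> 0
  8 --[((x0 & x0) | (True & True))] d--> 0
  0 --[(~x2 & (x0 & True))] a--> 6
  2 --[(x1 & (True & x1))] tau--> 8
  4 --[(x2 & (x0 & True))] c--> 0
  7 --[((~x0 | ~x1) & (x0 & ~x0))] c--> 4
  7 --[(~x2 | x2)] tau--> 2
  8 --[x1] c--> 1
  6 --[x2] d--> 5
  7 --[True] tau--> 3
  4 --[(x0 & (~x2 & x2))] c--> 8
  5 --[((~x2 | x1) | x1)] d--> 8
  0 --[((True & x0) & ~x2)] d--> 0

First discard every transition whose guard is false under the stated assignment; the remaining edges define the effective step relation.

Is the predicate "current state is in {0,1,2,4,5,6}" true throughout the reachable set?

Answer: INVARIANT HOLDS

Analysis:
Allowed set {0,1,2,4,5,6}
R = {0,4,6}
  0: safe
  4: safe
  6: safe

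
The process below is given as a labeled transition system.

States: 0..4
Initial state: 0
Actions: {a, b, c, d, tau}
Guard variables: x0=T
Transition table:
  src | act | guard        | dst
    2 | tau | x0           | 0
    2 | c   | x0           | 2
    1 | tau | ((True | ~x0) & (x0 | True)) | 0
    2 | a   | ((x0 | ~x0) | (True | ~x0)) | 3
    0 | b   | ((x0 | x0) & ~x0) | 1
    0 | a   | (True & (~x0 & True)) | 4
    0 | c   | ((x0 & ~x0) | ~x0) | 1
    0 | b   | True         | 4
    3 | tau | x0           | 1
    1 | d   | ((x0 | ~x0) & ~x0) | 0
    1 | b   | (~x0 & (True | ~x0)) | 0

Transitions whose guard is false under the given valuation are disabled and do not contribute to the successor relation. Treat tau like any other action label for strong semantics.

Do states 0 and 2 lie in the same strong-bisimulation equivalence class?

Refine partition for ~:
  round 0: {{0,1,2,3,4}}
  round 1: {{0},{1,3},{2},{4}}
  round 2: {{0},{1},{2},{3},{4}}
Fixed point at round 3; 5 class(es).
class of 0: {0}; class of 2: {2}

Answer: NOT BISIMILAR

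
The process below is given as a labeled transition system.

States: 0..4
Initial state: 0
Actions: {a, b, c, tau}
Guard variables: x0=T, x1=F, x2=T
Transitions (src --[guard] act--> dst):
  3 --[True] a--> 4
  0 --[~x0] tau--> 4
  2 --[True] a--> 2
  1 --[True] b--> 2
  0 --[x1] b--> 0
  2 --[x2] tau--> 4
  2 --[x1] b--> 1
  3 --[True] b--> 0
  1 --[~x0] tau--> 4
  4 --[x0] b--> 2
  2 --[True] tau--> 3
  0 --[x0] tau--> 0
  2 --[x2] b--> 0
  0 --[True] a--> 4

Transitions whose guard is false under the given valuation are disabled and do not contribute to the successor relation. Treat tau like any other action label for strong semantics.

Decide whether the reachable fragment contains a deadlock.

Answer: DEADLOCK-FREE

Analysis:
R = {0,2,3,4}
  0: a→4  tau→0  [2 out]
  2: a→2  b→0  tau→3  tau→4  [4 out]
  3: a→4  b→0  [2 out]
  4: b→2  [1 out]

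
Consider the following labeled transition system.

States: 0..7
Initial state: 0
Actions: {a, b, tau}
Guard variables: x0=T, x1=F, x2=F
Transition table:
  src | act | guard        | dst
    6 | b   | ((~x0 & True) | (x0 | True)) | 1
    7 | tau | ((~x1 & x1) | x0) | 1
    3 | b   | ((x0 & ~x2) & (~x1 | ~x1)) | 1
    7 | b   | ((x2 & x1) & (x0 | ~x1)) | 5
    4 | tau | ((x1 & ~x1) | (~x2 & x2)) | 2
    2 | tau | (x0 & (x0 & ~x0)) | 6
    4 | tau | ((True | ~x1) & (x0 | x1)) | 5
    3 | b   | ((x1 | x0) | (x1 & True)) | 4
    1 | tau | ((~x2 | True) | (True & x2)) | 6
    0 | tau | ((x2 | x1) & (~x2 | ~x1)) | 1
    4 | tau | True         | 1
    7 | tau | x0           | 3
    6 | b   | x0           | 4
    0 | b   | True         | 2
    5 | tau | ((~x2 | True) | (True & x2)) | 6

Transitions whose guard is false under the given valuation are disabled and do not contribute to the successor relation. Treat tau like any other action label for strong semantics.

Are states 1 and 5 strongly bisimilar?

Answer: BISIMILAR

Trace:
Bisimulation quotient by refinement:
  P[0] = {{0,1,2,3,4,5,6,7}}
  P[1] = {{0,3,6},{1,4,5,7},{2}}
  P[2] = {{0},{1,5},{2},{3,6},{4},{7}}
Fixed point at round 3; 6 class(es).
[1]={1,5}  [5]={1,5}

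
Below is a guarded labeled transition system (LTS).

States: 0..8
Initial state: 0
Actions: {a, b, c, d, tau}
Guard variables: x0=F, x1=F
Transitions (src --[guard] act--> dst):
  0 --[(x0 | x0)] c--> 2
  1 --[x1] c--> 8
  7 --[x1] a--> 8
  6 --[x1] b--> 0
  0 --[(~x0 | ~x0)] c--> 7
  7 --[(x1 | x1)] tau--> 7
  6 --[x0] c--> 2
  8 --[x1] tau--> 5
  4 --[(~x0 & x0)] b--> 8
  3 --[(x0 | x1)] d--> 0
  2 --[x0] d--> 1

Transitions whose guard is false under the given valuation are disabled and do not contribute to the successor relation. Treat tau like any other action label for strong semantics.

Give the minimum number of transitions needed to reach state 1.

Answer: UNREACHABLE

Working:
Breadth-first toward 1:
  Layer 0: {0}
  Layer 1: {7}
1 never appears.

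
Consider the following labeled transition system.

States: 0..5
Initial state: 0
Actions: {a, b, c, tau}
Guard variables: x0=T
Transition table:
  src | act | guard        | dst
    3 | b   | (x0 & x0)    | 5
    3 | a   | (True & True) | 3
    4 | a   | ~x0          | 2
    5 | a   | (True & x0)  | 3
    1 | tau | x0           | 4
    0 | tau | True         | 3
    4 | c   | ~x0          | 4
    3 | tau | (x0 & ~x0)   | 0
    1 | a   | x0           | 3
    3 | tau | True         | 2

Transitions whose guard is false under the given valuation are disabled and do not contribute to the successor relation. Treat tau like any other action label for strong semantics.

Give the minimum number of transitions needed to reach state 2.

Answer: 2

Working:
Breadth-first toward 2:
  Layer 0: {0}
  Layer 1: {3}
  Layer 2: {2,5}
depth(2)=2, e.g. tau·tau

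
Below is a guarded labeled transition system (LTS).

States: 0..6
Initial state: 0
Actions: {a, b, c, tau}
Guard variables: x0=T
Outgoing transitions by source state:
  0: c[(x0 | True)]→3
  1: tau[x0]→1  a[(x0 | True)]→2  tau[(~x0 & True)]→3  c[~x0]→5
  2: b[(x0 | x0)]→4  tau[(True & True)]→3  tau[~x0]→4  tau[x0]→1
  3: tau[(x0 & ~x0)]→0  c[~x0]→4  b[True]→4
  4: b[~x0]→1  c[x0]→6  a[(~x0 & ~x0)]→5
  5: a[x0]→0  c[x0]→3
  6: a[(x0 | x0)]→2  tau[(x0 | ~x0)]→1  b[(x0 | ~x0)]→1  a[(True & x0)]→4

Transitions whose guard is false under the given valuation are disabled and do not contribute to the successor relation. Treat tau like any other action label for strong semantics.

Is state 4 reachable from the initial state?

Answer: REACHABLE

Trace:
14 transition(s) survive guard evaluation.
L0 = {0}
L1 = {3}  cumulative {0,3}
L2 = {4}  cumulative {0,3,4}
L3 = {6}  cumulative {0,3,4,6}
L4 = {1,2}  cumulative {0,1,2,3,4,6}
R = {0,1,2,3,4,6}
Path to 4: c·b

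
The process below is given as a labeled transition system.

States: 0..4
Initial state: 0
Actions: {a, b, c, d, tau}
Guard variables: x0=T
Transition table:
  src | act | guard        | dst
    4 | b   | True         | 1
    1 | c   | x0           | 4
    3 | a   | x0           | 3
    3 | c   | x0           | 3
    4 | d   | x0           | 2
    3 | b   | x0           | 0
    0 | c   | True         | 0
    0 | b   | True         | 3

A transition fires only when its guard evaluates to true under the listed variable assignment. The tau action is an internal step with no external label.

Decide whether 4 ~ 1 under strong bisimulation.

Compute ~ classes (split until stable):
  round 0: {{0,1,2,3,4}}
  round 1: {{0},{1},{2},{3},{4}}
Fixed point at round 2; 5 class(es).
class of 4: {4}; class of 1: {1}

Answer: NOT BISIMILAR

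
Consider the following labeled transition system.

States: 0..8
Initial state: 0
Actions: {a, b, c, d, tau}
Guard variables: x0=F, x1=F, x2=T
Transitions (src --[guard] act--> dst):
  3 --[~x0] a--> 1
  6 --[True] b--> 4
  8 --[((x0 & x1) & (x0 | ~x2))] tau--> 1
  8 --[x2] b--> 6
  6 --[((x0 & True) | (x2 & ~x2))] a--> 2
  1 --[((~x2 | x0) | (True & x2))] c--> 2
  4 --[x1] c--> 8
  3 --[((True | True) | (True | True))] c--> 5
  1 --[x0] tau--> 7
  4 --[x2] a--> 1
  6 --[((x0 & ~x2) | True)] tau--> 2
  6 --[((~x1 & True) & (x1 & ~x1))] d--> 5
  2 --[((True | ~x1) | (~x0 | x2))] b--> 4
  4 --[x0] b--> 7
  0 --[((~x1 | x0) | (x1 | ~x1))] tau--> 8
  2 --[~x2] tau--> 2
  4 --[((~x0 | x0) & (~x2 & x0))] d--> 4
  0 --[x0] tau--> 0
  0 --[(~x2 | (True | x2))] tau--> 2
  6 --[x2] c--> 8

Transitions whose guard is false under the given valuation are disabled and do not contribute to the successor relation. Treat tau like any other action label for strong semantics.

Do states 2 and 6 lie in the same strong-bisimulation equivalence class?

Answer: NOT BISIMILAR

Analysis:
Refine partition for ~:
  round 0: {{0,1,2,3,4,5,6,7,8}}
  round 1: {{0},{1},{2,8},{3},{4},{5,7},{6}}
  round 2: {{0},{1},{2},{3},{4},{5,7},{6},{8}}
8 equivalence class(es) (converged in 3)
2∈{2}, 6∈{6}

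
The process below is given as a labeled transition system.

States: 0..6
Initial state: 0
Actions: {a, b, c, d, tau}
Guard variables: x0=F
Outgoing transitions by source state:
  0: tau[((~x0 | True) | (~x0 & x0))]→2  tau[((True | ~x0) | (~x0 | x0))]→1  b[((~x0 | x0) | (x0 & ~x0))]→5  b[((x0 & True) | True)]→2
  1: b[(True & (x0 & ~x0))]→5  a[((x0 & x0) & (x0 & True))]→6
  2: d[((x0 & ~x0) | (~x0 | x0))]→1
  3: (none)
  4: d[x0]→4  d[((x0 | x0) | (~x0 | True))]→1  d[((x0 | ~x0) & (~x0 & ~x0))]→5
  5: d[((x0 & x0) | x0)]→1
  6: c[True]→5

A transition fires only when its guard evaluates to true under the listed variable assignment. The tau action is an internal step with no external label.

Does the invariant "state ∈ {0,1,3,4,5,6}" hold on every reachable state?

Answer: INVARIANT VIOLATED at state 2

Trace:
Inv-set: {0,1,3,4,5,6}
Reach set: {0,1,2,5}
  0: ok
  1: ok
  2: VIOLATES
  5: ok
witness against invariant: tau → 2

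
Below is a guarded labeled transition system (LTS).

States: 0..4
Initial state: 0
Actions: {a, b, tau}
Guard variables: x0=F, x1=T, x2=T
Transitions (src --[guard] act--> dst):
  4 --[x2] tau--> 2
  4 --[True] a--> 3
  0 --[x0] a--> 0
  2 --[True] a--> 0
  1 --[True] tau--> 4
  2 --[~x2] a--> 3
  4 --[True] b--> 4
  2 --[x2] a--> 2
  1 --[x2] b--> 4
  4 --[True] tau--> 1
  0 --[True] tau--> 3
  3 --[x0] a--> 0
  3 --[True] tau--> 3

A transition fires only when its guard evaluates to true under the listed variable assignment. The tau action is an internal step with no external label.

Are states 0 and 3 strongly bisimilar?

Answer: BISIMILAR

Working:
Bisimulation quotient by refinement:
  π0 = {{0,1,2,3,4}}
  π1 = {{0,3},{1},{2},{4}}
stable after 2 split(s): 4 block(s)
0∈{0,3}, 3∈{0,3}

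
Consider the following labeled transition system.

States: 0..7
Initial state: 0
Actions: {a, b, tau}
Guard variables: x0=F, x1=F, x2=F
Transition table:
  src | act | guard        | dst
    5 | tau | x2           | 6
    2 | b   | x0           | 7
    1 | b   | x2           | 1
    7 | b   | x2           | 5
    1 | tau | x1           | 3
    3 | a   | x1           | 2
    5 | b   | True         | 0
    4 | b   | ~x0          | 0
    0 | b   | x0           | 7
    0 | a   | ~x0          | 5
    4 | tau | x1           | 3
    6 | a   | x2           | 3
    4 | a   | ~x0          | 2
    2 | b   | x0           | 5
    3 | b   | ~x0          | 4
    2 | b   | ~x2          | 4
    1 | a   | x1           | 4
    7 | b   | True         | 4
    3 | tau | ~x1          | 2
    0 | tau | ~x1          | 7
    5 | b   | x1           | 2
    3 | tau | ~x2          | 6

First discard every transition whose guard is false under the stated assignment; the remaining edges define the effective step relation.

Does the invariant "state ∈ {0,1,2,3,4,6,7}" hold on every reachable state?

Safe = {0,1,2,3,4,6,7}
R = {0,2,4,5,7}
  0: ✓
  2: ✓
  4: ✓
  5: outside
  7: ✓
reach 5 via a — violates

Answer: INVARIANT VIOLATED at state 5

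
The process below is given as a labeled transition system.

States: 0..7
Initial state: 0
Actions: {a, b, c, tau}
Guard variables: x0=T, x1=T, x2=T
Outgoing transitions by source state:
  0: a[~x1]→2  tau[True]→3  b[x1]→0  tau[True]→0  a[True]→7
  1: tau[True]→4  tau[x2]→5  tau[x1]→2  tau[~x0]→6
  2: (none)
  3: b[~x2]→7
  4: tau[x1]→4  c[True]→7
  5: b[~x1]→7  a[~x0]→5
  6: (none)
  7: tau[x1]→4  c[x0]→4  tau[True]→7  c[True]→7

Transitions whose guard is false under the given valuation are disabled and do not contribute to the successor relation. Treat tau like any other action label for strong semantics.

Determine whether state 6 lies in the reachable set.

Answer: UNREACHABLE

Analysis:
After dropping false guards: 13 live edges.
Layer 0: {0}
Layer 1: {3,7}  cumulative {0,3,7}
Layer 2: {4}  cumulative {0,3,4,7}
Reach set: {0,3,4,7}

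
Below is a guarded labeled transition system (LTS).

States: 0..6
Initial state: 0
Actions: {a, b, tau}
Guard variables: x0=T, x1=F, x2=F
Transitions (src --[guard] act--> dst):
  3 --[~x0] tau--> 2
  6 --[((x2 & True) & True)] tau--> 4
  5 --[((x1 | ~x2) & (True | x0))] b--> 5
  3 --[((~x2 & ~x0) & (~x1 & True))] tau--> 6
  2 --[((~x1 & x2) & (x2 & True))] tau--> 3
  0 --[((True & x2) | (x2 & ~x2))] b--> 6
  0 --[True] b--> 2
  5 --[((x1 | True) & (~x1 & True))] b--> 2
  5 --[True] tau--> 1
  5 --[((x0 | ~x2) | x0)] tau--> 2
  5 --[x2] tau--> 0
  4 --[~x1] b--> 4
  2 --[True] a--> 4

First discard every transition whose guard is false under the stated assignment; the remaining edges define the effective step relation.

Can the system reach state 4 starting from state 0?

After dropping false guards: 7 live edges.
Layer 0: {0}
Layer 1: {2}  cumulative {0,2}
Layer 2: {4}  cumulative {0,2,4}
Reach set: {0,2,4}
trace reaching 4: b·a

Answer: REACHABLE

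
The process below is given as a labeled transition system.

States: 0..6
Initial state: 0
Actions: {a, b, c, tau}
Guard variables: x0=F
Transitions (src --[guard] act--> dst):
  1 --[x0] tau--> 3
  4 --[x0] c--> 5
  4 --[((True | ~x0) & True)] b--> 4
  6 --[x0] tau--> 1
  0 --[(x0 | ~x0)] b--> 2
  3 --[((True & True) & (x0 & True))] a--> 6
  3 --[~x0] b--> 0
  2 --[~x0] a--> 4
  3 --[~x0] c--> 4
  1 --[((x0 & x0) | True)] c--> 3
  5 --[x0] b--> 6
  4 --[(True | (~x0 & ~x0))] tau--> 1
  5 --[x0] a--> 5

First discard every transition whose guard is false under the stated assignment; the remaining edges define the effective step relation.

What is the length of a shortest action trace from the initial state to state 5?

BFS to 5:
  Layer 0: {0}
  Layer 1: {2}
  Layer 2: {4}
  Layer 3: {1}
  Layer 4: {3}
5 never appears.

Answer: UNREACHABLE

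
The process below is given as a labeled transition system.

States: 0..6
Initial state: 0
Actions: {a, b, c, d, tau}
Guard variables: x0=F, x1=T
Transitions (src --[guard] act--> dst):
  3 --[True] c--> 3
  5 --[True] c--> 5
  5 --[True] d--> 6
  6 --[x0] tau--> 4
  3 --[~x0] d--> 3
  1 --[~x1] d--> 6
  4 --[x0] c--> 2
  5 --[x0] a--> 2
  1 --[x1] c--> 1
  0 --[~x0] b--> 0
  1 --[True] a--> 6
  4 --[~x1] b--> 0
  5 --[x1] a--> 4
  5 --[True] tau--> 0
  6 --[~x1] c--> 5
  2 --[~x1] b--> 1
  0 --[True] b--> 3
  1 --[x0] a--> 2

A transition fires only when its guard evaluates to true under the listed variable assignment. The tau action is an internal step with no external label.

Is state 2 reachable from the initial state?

Answer: UNREACHABLE

Trace:
After dropping false guards: 10 live edges.
Layer 0: {0}
Layer 1: {3}  cumulative {0,3}
R = {0,3}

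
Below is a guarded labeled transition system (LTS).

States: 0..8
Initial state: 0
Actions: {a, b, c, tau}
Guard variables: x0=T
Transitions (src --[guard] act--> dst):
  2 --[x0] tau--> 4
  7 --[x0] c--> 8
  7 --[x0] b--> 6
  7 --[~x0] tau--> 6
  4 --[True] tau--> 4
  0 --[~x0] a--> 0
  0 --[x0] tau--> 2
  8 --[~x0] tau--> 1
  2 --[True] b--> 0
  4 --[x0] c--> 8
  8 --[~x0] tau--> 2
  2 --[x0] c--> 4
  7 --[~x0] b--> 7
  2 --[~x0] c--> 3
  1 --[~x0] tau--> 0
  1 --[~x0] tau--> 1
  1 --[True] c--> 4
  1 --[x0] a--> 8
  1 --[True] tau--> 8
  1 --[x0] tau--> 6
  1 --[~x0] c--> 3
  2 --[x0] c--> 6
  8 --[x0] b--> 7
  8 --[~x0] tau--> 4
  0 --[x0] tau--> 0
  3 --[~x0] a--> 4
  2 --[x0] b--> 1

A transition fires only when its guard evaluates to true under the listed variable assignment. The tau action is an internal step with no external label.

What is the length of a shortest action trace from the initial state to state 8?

Layered search for 8:
  depth 0: {0}
  depth 1: {2}
  depth 2: {1,4,6}
  depth 3: {8}
first hit 8 at d=3 via tau·b·a

Answer: 3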